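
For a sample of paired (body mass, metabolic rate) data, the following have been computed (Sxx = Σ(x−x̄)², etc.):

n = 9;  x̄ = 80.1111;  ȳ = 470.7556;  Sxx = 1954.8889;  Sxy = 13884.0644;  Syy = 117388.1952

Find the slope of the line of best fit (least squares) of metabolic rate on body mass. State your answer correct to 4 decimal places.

b = Sxy/Sxx = 13884.0644/1954.8889 = 7.102227

7.1022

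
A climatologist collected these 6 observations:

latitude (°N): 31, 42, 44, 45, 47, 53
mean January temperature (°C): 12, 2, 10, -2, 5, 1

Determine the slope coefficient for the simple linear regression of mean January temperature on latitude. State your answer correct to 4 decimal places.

n = 6, Σx = 262, Σy = 28, Σxy = 1094, Σx² = 11704
Sxx = Σx² − (Σx)²/n = 11704 − 11440.666667 = 263.333333
Sxy = Σxy − (Σx)(Σy)/n = 1094 − 1222.666667 = -128.666667
b = Sxy/Sxx = -128.666667/263.333333 = -0.488608

-0.4886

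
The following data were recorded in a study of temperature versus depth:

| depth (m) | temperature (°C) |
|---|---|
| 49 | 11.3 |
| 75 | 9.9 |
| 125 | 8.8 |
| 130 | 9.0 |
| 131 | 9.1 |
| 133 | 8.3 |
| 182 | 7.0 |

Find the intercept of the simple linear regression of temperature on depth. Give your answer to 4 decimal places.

n = 7, Σx = 825, Σy = 63.4, Σxy = 7136.2, Σx² = 108525
Sxx = Σx² − (Σx)²/n = 108525 − 97232.142857 = 11292.857143
Sxy = Σxy − (Σx)(Σy)/n = 7136.2 − 7472.142857 = -335.942857
b = Sxy/Sxx = -335.942857/11292.857143 = -0.029748
a = ȳ − b·x̄ = 9.057143 − (-0.029748)·117.857143 = 12.563188

12.5632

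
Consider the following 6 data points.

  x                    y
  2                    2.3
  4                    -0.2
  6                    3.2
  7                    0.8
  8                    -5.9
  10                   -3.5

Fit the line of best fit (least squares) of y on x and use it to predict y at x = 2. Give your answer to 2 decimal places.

2.84

n = 6, Σx = 37, Σy = -3.3, Σxy = -53.6, Σx² = 269
Sxx = Σx² − (Σx)²/n = 269 − 228.166667 = 40.833333
Sxy = Σxy − (Σx)(Σy)/n = -53.6 − (-20.35) = -33.25
b = Sxy/Sxx = -33.25/40.833333 = -0.814286
a = ȳ − b·x̄ = -0.55 − (-0.814286)·6.166667 = 4.471429
ŷ(2) = a + b·2 = 4.471429 + (-0.814286)·2 = 2.842857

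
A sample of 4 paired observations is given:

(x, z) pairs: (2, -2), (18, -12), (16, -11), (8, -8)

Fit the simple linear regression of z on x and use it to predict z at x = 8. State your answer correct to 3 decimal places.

n = 4, Σx = 44, Σy = -33, Σxy = -460, Σx² = 648
Sxx = Σx² − (Σx)²/n = 648 − 484 = 164
Sxy = Σxy − (Σx)(Σy)/n = -460 − (-363) = -97
b = Sxy/Sxx = -97/164 = -0.591463
a = ȳ − b·x̄ = -8.25 − (-0.591463)·11 = -1.743902
ŷ(8) = a + b·8 = -1.743902 + (-0.591463)·8 = -6.475610

-6.476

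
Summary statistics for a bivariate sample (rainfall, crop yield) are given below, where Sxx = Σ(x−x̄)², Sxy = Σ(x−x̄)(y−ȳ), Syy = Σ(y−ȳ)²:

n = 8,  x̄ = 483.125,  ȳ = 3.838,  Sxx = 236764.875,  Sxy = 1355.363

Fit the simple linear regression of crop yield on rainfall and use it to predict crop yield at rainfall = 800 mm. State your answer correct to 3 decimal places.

b = Sxy/Sxx = 1355.363/236764.875 = 0.005725
a = ȳ − b·x̄ = 3.838 − 0.005725·483.125 = 1.072346
ŷ(800) = a + b·800 = 1.072346 + 0.005725·800 = 5.651954

5.652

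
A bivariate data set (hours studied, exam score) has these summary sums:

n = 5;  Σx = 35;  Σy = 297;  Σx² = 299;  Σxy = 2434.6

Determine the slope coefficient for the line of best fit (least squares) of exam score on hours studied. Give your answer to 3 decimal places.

6.585

Sxx = Σx² − (Σx)²/n = 299 − 245 = 54
Sxy = Σxy − (Σx)(Σy)/n = 2434.6 − 2079 = 355.6
b = Sxy/Sxx = 355.6/54 = 6.585185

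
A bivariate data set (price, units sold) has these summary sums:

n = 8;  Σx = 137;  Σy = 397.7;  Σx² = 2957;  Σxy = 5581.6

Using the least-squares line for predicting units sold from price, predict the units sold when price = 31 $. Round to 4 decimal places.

Sxx = Σx² − (Σx)²/n = 2957 − 2346.125 = 610.875
Sxy = Σxy − (Σx)(Σy)/n = 5581.6 − 6810.6125 = -1229.0125
b = Sxy/Sxx = -1229.0125/610.875 = -2.011889
a = ȳ − b·x̄ = 49.7125 − (-2.011889)·17.125 = 84.166094
ŷ(31) = a + b·31 = 84.166094 + (-2.011889)·31 = 21.797545

21.7975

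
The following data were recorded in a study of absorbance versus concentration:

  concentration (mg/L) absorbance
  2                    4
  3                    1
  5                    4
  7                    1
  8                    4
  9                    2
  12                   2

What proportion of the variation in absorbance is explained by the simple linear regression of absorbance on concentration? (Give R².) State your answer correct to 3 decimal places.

n = 7, Σx = 46, Σy = 18, Σxy = 112, Σx² = 376, Σy² = 58
Sxx = Σx² − (Σx)²/n = 376 − 302.285714 = 73.714286
Sxy = Σxy − (Σx)(Σy)/n = 112 − 118.285714 = -6.285714
Syy = Σy² − (Σy)²/n = 58 − 46.285714 = 11.714286
R² = Sxy²/(Sxx·Syy) = (-6.285714)²/(73.714286·11.714286) = 0.045755

0.046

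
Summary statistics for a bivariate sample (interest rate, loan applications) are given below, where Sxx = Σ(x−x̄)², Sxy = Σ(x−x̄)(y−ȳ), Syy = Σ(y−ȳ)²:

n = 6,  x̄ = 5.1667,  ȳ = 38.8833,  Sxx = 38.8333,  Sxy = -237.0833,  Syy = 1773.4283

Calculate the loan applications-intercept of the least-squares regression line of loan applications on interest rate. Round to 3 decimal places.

b = Sxy/Sxx = -237.0833/38.8333 = -6.105155
a = ȳ − b·x̄ = 38.8833 − (-6.105155)·5.1667 = 70.426802

70.427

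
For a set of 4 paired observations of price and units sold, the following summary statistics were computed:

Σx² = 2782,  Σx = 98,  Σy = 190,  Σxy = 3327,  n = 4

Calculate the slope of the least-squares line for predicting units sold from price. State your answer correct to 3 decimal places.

-3.486

Sxx = Σx² − (Σx)²/n = 2782 − 2401 = 381
Sxy = Σxy − (Σx)(Σy)/n = 3327 − 4655 = -1328
b = Sxy/Sxx = -1328/381 = -3.485564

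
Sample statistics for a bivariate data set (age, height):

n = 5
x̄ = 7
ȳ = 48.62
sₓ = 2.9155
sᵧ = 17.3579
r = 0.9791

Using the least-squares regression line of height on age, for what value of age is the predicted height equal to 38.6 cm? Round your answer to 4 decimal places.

b = r · sᵧ/sₓ = 0.9791 · 17.3579/2.9155 = 5.829230
a = ȳ − b·x̄ = 48.62 − 5.829230·7 = 7.815390
Set a + b·x = 38.6: x = (38.6 − 7.815390) / 5.829230 = 5.281077

5.2811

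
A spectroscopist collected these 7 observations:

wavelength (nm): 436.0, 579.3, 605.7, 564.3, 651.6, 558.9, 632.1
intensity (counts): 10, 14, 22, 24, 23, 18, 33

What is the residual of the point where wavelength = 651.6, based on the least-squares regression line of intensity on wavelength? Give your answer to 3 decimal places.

n = 7, Σx = 4027.9, Σy = 144, Σxy = 85245.1, Σx² = 2347493.65
Sxx = Σx² − (Σx)²/n = 2347493.65 − 2317711.201429 = 29782.448571
Sxy = Σxy − (Σx)(Σy)/n = 85245.1 − 82859.657143 = 2385.442857
b = Sxy/Sxx = 2385.442857/29782.448571 = 0.080096
a = ȳ − b·x̄ = 20.571429 − 0.080096·575.414286 = -25.516719
ŷ(651.6) = -25.516719 + 0.080096·651.6 = 26.673568
residual = y − ŷ = 23 − 26.673568 = -3.673568

-3.674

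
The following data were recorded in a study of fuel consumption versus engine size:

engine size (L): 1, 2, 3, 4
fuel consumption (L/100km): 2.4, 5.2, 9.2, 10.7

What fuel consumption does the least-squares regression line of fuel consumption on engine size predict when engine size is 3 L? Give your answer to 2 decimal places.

n = 4, Σx = 10, Σy = 27.5, Σxy = 83.2, Σx² = 30
Sxx = Σx² − (Σx)²/n = 30 − 25 = 5
Sxy = Σxy − (Σx)(Σy)/n = 83.2 − 68.75 = 14.45
b = Sxy/Sxx = 14.45/5 = 2.89
a = ȳ − b·x̄ = 6.875 − 2.89·2.5 = -0.35
ŷ(3) = a + b·3 = -0.35 + 2.89·3 = 8.32

8.32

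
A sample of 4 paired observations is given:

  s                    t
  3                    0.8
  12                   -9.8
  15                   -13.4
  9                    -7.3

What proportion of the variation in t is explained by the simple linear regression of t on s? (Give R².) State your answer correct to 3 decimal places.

0.993

n = 4, Σx = 39, Σy = -29.7, Σxy = -381.9, Σx² = 459, Σy² = 329.53
Sxx = Σx² − (Σx)²/n = 459 − 380.25 = 78.75
Sxy = Σxy − (Σx)(Σy)/n = -381.9 − (-289.575) = -92.325
Syy = Σy² − (Σy)²/n = 329.53 − 220.5225 = 109.0075
R² = Sxy²/(Sxx·Syy) = (-92.325)²/(78.75·109.0075) = 0.992960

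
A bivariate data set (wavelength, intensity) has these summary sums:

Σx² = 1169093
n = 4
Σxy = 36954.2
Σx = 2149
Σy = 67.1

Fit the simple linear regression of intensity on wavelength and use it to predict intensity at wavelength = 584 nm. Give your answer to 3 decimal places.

19.683

Sxx = Σx² − (Σx)²/n = 1169093 − 1154550.25 = 14542.75
Sxy = Σxy − (Σx)(Σy)/n = 36954.2 − 36049.475 = 904.725
b = Sxy/Sxx = 904.725/14542.75 = 0.062211
a = ȳ − b·x̄ = 16.775 − 0.062211·537.25 = -16.648081
ŷ(584) = a + b·584 = -16.648081 + 0.062211·584 = 19.683383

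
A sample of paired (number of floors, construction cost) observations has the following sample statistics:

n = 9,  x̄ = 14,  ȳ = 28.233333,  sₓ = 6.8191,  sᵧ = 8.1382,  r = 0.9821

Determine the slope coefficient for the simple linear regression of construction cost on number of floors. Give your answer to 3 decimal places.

b = r · sᵧ/sₓ = 0.9821 · 8.1382/6.8191 = 1.172079

1.172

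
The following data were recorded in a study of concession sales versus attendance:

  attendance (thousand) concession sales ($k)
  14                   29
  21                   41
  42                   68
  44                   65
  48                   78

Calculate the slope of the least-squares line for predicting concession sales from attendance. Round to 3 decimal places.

n = 5, Σx = 169, Σy = 281, Σxy = 10727, Σx² = 6641
Sxx = Σx² − (Σx)²/n = 6641 − 5712.2 = 928.8
Sxy = Σxy − (Σx)(Σy)/n = 10727 − 9497.8 = 1229.2
b = Sxy/Sxx = 1229.2/928.8 = 1.323428

1.323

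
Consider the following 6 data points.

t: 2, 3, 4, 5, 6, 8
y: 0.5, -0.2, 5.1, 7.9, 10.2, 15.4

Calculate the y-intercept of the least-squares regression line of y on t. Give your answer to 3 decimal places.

-6.150

n = 6, Σx = 28, Σy = 38.9, Σxy = 244.7, Σx² = 154
Sxx = Σx² − (Σx)²/n = 154 − 130.666667 = 23.333333
Sxy = Σxy − (Σx)(Σy)/n = 244.7 − 181.533333 = 63.166667
b = Sxy/Sxx = 63.166667/23.333333 = 2.707143
a = ȳ − b·x̄ = 6.483333 − 2.707143·4.666667 = -6.15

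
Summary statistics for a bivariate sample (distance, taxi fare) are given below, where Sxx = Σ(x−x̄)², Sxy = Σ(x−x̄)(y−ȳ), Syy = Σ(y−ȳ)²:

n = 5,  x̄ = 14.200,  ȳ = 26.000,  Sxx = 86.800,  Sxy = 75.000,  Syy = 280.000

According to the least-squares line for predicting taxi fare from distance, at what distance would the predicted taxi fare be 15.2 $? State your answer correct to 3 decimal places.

1.701

b = Sxy/Sxx = 75/86.8 = 0.864055
a = ȳ − b·x̄ = 26 − 0.864055·14.2 = 13.730415
Set a + b·x = 15.2: x = (15.2 − 13.730415) / 0.864055 = 1.7008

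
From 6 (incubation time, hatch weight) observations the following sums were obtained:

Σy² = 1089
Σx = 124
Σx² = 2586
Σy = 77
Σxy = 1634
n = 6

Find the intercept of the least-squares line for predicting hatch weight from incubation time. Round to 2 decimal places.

Sxx = Σx² − (Σx)²/n = 2586 − 2562.666667 = 23.333333
Sxy = Σxy − (Σx)(Σy)/n = 1634 − 1591.333333 = 42.666667
b = Sxy/Sxx = 42.666667/23.333333 = 1.828571
a = ȳ − b·x̄ = 12.833333 − 1.828571·20.666667 = -24.957143

-24.96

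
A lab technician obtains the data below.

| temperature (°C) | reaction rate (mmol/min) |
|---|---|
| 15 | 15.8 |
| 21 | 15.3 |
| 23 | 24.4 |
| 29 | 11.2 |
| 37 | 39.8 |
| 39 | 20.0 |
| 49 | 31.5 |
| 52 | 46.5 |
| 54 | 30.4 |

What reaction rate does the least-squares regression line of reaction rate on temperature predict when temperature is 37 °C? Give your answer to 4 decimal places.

n = 9, Σx = 319, Σy = 234.9, Σxy = 9300, Σx² = 12947
Sxx = Σx² − (Σx)²/n = 12947 − 11306.777778 = 1640.222222
Sxy = Σxy − (Σx)(Σy)/n = 9300 − 8325.9 = 974.1
b = Sxy/Sxx = 974.1/1640.222222 = 0.593883
a = ȳ − b·x̄ = 26.1 − 0.593883·35.444444 = 5.050149
ŷ(37) = a + b·37 = 5.050149 + 0.593883·37 = 27.023818

27.0238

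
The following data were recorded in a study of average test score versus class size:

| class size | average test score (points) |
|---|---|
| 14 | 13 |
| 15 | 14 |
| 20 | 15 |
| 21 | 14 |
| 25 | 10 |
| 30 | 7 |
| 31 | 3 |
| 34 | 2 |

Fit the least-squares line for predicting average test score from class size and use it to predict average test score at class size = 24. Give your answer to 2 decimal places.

n = 8, Σx = 190, Σy = 78, Σxy = 1607, Σx² = 4904
Sxx = Σx² − (Σx)²/n = 4904 − 4512.5 = 391.5
Sxy = Σxy − (Σx)(Σy)/n = 1607 − 1852.5 = -245.5
b = Sxy/Sxx = -245.5/391.5 = -0.627075
a = ȳ − b·x̄ = 9.75 − (-0.627075)·23.75 = 24.643040
ŷ(24) = a + b·24 = 24.643040 + (-0.627075)·24 = 9.593231

9.59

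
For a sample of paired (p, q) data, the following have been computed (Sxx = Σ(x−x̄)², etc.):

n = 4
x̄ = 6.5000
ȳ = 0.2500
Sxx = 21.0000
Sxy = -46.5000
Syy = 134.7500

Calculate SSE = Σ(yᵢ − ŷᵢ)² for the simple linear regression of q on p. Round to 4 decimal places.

b = Sxy/Sxx = -46.5/21 = -2.214286
SSE = Syy − b·Sxy = 134.75 − (-2.214286)·(-46.5) = 31.785714

31.7857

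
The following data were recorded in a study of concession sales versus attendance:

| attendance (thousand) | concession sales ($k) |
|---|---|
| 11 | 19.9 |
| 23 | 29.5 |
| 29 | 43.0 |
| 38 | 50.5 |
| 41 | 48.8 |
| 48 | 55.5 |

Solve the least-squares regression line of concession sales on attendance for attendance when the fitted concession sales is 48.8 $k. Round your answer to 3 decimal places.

n = 6, Σx = 190, Σy = 247.2, Σxy = 8728.2, Σx² = 6920
Sxx = Σx² − (Σx)²/n = 6920 − 6016.666667 = 903.333333
Sxy = Σxy − (Σx)(Σy)/n = 8728.2 − 7828 = 900.2
b = Sxy/Sxx = 900.2/903.333333 = 0.996531
a = ȳ − b·x̄ = 41.2 − 0.996531·31.666667 = 9.643173
Set a + b·x = 48.8: x = (48.8 − 9.643173) / 0.996531 = 39.293120

39.293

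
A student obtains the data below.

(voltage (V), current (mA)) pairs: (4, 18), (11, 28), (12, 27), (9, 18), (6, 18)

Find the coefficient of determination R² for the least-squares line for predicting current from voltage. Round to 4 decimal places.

0.6935

n = 5, Σx = 42, Σy = 109, Σxy = 974, Σx² = 398, Σy² = 2485
Sxx = Σx² − (Σx)²/n = 398 − 352.8 = 45.2
Sxy = Σxy − (Σx)(Σy)/n = 974 − 915.6 = 58.4
Syy = Σy² − (Σy)²/n = 2485 − 2376.2 = 108.8
R² = Sxy²/(Sxx·Syy) = (58.4)²/(45.2·108.8) = 0.693519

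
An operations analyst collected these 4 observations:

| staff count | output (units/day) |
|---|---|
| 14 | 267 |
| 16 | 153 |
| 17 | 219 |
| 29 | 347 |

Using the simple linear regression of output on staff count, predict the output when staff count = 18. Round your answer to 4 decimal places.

237.5290

n = 4, Σx = 76, Σy = 986, Σxy = 19972, Σx² = 1582
Sxx = Σx² − (Σx)²/n = 1582 − 1444 = 138
Sxy = Σxy − (Σx)(Σy)/n = 19972 − 18734 = 1238
b = Sxy/Sxx = 1238/138 = 8.971014
a = ȳ − b·x̄ = 246.5 − 8.971014·19 = 76.050725
ŷ(18) = a + b·18 = 76.050725 + 8.971014·18 = 237.528986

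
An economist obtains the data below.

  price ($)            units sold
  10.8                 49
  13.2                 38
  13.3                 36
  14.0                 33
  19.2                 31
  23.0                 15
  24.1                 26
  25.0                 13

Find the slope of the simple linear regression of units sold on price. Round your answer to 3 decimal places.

-1.919

n = 8, Σx = 142.6, Σy = 241, Σxy = 3863.4, Σx² = 2767.22
Sxx = Σx² − (Σx)²/n = 2767.22 − 2541.845 = 225.375
Sxy = Σxy − (Σx)(Σy)/n = 3863.4 − 4295.825 = -432.425
b = Sxy/Sxx = -432.425/225.375 = -1.918691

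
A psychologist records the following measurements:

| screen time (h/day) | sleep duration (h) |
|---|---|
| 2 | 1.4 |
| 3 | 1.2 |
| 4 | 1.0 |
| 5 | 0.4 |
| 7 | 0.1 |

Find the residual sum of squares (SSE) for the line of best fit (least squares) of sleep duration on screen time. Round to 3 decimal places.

n = 5, Σx = 21, Σy = 4.1, Σxy = 13.1, Σx² = 103, Σy² = 4.57
Sxx = Σx² − (Σx)²/n = 103 − 88.2 = 14.8
Sxy = Σxy − (Σx)(Σy)/n = 13.1 − 17.22 = -4.12
Syy = Σy² − (Σy)²/n = 4.57 − 3.362 = 1.208
b = Sxy/Sxx = -4.12/14.8 = -0.278378
SSE = Syy − b·Sxy = 1.208 − (-0.278378)·(-4.12) = 0.061081

0.061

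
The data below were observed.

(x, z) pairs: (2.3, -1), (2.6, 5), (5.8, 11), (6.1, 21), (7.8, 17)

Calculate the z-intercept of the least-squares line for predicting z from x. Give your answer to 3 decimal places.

n = 5, Σx = 24.6, Σy = 53, Σxy = 335.2, Σx² = 143.74
Sxx = Σx² − (Σx)²/n = 143.74 − 121.032 = 22.708
Sxy = Σxy − (Σx)(Σy)/n = 335.2 − 260.76 = 74.44
b = Sxy/Sxx = 74.44/22.708 = 3.278140
a = ȳ − b·x̄ = 10.6 − 3.278140·4.92 = -5.528448

-5.528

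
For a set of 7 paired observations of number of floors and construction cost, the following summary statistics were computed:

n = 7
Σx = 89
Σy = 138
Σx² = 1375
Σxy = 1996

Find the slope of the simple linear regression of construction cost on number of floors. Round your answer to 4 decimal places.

0.9918

Sxx = Σx² − (Σx)²/n = 1375 − 1131.571429 = 243.428571
Sxy = Σxy − (Σx)(Σy)/n = 1996 − 1754.571429 = 241.428571
b = Sxy/Sxx = 241.428571/243.428571 = 0.991784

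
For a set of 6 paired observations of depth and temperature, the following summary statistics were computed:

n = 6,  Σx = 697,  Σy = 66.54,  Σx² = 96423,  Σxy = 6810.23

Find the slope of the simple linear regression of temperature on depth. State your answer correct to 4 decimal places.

Sxx = Σx² − (Σx)²/n = 96423 − 80968.166667 = 15454.833333
Sxy = Σxy − (Σx)(Σy)/n = 6810.23 − 7729.73 = -919.5
b = Sxy/Sxx = -919.5/15454.833333 = -0.059496

-0.0595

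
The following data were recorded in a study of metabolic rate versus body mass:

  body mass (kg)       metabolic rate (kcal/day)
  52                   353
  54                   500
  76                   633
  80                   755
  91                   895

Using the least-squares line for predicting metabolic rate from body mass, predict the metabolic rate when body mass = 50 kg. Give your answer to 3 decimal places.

n = 5, Σx = 353, Σy = 3136, Σxy = 235309, Σx² = 26077
Sxx = Σx² − (Σx)²/n = 26077 − 24921.8 = 1155.2
Sxy = Σxy − (Σx)(Σy)/n = 235309 − 221401.6 = 13907.4
b = Sxy/Sxx = 13907.4/1155.2 = 12.038954
a = ȳ − b·x̄ = 627.2 − 12.038954·70.6 = -222.750173
ŷ(50) = a + b·50 = -222.750173 + 12.038954·50 = 379.197542

379.198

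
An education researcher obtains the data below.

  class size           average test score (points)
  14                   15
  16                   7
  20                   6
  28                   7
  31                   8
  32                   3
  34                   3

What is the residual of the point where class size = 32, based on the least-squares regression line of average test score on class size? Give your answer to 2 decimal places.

n = 7, Σx = 175, Σy = 49, Σxy = 1084, Σx² = 4777
Sxx = Σx² − (Σx)²/n = 4777 − 4375 = 402
Sxy = Σxy − (Σx)(Σy)/n = 1084 − 1225 = -141
b = Sxy/Sxx = -141/402 = -0.350746
a = ȳ − b·x̄ = 7 − (-0.350746)·25 = 15.768657
ŷ(32) = 15.768657 + (-0.350746)·32 = 4.544776
residual = y − ŷ = 3 − 4.544776 = -1.544776

-1.54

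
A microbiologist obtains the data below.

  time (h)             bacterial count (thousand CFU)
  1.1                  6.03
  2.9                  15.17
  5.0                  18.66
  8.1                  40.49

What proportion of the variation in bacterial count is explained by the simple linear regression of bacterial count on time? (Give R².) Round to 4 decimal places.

n = 4, Σx = 17.1, Σy = 80.35, Σxy = 471.895, Σx² = 100.23, Σy² = 2254.1255
Sxx = Σx² − (Σx)²/n = 100.23 − 73.1025 = 27.1275
Sxy = Σxy − (Σx)(Σy)/n = 471.895 − 343.49625 = 128.39875
Syy = Σy² − (Σy)²/n = 2254.1255 − 1614.030625 = 640.094875
R² = Sxy²/(Sxx·Syy) = (128.39875)²/(27.1275·640.094875) = 0.949440

0.9494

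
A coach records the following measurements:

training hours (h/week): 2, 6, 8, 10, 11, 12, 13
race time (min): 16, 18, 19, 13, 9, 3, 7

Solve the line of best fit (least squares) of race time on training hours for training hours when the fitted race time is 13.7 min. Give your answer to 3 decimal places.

n = 7, Σx = 62, Σy = 85, Σxy = 648, Σx² = 638
Sxx = Σx² − (Σx)²/n = 638 − 549.142857 = 88.857143
Sxy = Σxy − (Σx)(Σy)/n = 648 − 752.857143 = -104.857143
b = Sxy/Sxx = -104.857143/88.857143 = -1.180064
a = ȳ − b·x̄ = 12.142857 − (-1.180064)·8.857143 = 22.594855
Set a + b·x = 13.7: x = (13.7 − 22.594855) / (-1.180064) = 7.537602

7.538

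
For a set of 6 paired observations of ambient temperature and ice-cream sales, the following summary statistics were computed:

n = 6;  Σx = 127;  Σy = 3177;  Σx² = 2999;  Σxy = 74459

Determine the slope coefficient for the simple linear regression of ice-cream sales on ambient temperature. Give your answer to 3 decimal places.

Sxx = Σx² − (Σx)²/n = 2999 − 2688.166667 = 310.833333
Sxy = Σxy − (Σx)(Σy)/n = 74459 − 67246.5 = 7212.5
b = Sxy/Sxx = 7212.5/310.833333 = 23.203753

23.204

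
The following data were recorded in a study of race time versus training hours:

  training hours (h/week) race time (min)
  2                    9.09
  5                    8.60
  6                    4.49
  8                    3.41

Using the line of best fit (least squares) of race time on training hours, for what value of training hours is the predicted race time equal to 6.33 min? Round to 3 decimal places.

5.317

n = 4, Σx = 21, Σy = 25.59, Σxy = 115.4, Σx² = 129
Sxx = Σx² − (Σx)²/n = 129 − 110.25 = 18.75
Sxy = Σxy − (Σx)(Σy)/n = 115.4 − 134.3475 = -18.9475
b = Sxy/Sxx = -18.9475/18.75 = -1.010533
a = ȳ − b·x̄ = 6.3975 − (-1.010533)·5.25 = 11.7028
Set a + b·x = 6.33: x = (6.33 − 11.7028) / (-1.010533) = 5.316796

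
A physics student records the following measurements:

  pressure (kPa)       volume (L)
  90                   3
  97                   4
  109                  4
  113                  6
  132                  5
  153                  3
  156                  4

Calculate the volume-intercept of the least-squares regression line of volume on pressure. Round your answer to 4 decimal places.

4.3326

n = 7, Σx = 850, Σy = 29, Σxy = 3515, Σx² = 107328
Sxx = Σx² − (Σx)²/n = 107328 − 103214.285714 = 4113.714286
Sxy = Σxy − (Σx)(Σy)/n = 3515 − 3521.428571 = -6.428571
b = Sxy/Sxx = -6.428571/4113.714286 = -0.001563
a = ȳ − b·x̄ = 4.142857 − (-0.001563)·121.428571 = 4.332616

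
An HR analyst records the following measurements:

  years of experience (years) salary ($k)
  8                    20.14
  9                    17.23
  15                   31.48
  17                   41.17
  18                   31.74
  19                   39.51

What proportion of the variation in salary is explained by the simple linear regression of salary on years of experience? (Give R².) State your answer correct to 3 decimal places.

0.841

n = 6, Σx = 86, Σy = 181.27, Σxy = 2810.29, Σx² = 1344, Σy² = 5956.9195
Sxx = Σx² − (Σx)²/n = 1344 − 1232.666667 = 111.333333
Sxy = Σxy − (Σx)(Σy)/n = 2810.29 − 2598.203333 = 212.086667
Syy = Σy² − (Σy)²/n = 5956.9195 − 5476.468817 = 480.450683
R² = Sxy²/(Sxx·Syy) = (212.086667)²/(111.333333·480.450683) = 0.840916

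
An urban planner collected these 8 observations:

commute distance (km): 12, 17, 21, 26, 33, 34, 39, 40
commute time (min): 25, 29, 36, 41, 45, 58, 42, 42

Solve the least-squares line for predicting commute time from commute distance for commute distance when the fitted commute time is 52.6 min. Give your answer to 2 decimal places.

44.92

n = 8, Σx = 222, Σy = 318, Σxy = 9390, Σx² = 6916
Sxx = Σx² − (Σx)²/n = 6916 − 6160.5 = 755.5
Sxy = Σxy − (Σx)(Σy)/n = 9390 − 8824.5 = 565.5
b = Sxy/Sxx = 565.5/755.5 = 0.748511
a = ȳ − b·x̄ = 39.75 − 0.748511·27.75 = 18.978822
Set a + b·x = 52.6: x = (52.6 − 18.978822) / 0.748511 = 44.917418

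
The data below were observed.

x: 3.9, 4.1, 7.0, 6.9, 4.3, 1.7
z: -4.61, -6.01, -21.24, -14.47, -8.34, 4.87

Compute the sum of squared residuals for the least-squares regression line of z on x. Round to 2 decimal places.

n = 6, Σx = 27.9, Σy = -49.8, Σxy = -318.726, Σx² = 150.01, Σy² = 811.1632
Sxx = Σx² − (Σx)²/n = 150.01 − 129.735 = 20.275
Sxy = Σxy − (Σx)(Σy)/n = -318.726 − (-231.57) = -87.156
Syy = Σy² − (Σy)²/n = 811.1632 − 413.34 = 397.8232
b = Sxy/Sxx = -87.156/20.275 = -4.298693
SSE = Syy − b·Sxy = 397.8232 − (-4.298693)·(-87.156) = 23.166315

23.17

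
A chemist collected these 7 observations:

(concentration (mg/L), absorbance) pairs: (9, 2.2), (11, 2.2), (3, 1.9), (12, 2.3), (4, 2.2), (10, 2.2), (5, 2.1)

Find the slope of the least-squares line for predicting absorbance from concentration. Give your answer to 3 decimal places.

n = 7, Σx = 54, Σy = 15.1, Σxy = 118.6, Σx² = 496
Sxx = Σx² − (Σx)²/n = 496 − 416.571429 = 79.428571
Sxy = Σxy − (Σx)(Σy)/n = 118.6 − 116.485714 = 2.114286
b = Sxy/Sxx = 2.114286/79.428571 = 0.026619

0.027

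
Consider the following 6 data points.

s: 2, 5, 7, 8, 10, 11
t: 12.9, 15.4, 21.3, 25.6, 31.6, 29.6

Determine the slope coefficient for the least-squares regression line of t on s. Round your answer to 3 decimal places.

2.202

n = 6, Σx = 43, Σy = 136.4, Σxy = 1098.3, Σx² = 363
Sxx = Σx² − (Σx)²/n = 363 − 308.166667 = 54.833333
Sxy = Σxy − (Σx)(Σy)/n = 1098.3 − 977.533333 = 120.766667
b = Sxy/Sxx = 120.766667/54.833333 = 2.202432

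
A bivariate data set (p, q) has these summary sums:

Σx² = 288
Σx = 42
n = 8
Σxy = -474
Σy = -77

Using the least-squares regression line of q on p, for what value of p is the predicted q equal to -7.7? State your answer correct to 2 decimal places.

3.39

Sxx = Σx² − (Σx)²/n = 288 − 220.5 = 67.5
Sxy = Σxy − (Σx)(Σy)/n = -474 − (-404.25) = -69.75
b = Sxy/Sxx = -69.75/67.5 = -1.033333
a = ȳ − b·x̄ = -9.625 − (-1.033333)·5.25 = -4.2
Set a + b·x = -7.7: x = (-7.7 − (-4.2)) / (-1.033333) = 3.387097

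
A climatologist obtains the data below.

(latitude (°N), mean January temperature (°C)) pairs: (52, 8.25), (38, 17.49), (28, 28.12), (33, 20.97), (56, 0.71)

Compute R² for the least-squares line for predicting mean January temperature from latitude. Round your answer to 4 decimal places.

0.9726

n = 5, Σx = 207, Σy = 75.54, Σxy = 2612.75, Σx² = 9157, Σy² = 1604.942
Sxx = Σx² − (Σx)²/n = 9157 − 8569.8 = 587.2
Sxy = Σxy − (Σx)(Σy)/n = 2612.75 − 3127.356 = -514.606
Syy = Σy² − (Σy)²/n = 1604.942 − 1141.25832 = 463.68368
R² = Sxy²/(Sxx·Syy) = (-514.606)²/(587.2·463.68368) = 0.972617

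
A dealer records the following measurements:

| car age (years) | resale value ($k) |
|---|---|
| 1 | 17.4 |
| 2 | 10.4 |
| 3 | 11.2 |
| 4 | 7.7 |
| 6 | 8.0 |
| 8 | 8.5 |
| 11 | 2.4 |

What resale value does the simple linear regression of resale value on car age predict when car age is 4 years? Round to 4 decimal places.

10.4635

n = 7, Σx = 35, Σy = 65.6, Σxy = 245, Σx² = 251
Sxx = Σx² − (Σx)²/n = 251 − 175 = 76
Sxy = Σxy − (Σx)(Σy)/n = 245 − 328 = -83
b = Sxy/Sxx = -83/76 = -1.092105
a = ȳ − b·x̄ = 9.371429 − (-1.092105)·5 = 14.831955
ŷ(4) = a + b·4 = 14.831955 + (-1.092105)·4 = 10.463534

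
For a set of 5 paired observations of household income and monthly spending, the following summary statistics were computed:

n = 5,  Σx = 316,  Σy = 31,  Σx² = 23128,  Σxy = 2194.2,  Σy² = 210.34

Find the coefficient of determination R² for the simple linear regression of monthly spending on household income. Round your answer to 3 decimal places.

0.964

Sxx = Σx² − (Σx)²/n = 23128 − 19971.2 = 3156.8
Sxy = Σxy − (Σx)(Σy)/n = 2194.2 − 1959.2 = 235
Syy = Σy² − (Σy)²/n = 210.34 − 192.2 = 18.14
R² = Sxy²/(Sxx·Syy) = (235)²/(3156.8·18.14) = 0.964387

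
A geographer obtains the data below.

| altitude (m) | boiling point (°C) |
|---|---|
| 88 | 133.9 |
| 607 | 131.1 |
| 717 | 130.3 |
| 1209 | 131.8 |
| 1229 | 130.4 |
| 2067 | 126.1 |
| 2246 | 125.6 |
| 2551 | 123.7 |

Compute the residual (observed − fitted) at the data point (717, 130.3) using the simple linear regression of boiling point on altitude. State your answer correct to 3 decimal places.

n = 8, Σx = 10714, Σy = 1032.9, Σxy = 1362698.8, Σx² = 19687010
Sxx = Σx² − (Σx)²/n = 19687010 − 14348724.5 = 5338285.5
Sxy = Σxy − (Σx)(Σy)/n = 1362698.8 − 1383311.325 = -20612.525
b = Sxy/Sxx = -20612.525/5338285.5 = -0.003861
a = ȳ − b·x̄ = 129.1125 − (-0.003861)·1339.25 = 134.283697
ŷ(717) = 134.283697 + (-0.003861)·717 = 131.515171
residual = y − ŷ = 130.3 − 131.515171 = -1.215171

-1.215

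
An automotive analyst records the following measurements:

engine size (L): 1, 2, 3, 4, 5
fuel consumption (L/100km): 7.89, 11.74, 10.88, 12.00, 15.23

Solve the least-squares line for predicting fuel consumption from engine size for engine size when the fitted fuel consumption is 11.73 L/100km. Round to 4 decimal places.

n = 5, Σx = 15, Σy = 57.74, Σxy = 188.16, Σx² = 55
Sxx = Σx² − (Σx)²/n = 55 − 45 = 10
Sxy = Σxy − (Σx)(Σy)/n = 188.16 − 173.22 = 14.94
b = Sxy/Sxx = 14.94/10 = 1.494
a = ȳ − b·x̄ = 11.548 − 1.494·3 = 7.066
Set a + b·x = 11.73: x = (11.73 − 7.066) / 1.494 = 3.121821

3.1218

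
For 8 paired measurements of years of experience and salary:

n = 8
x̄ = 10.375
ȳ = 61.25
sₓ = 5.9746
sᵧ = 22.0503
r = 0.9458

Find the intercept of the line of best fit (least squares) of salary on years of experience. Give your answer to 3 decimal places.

25.035

b = r · sᵧ/sₓ = 0.9458 · 22.0503/5.9746 = 3.490639
a = ȳ − b·x̄ = 61.25 − 3.490639·10.375 = 25.034617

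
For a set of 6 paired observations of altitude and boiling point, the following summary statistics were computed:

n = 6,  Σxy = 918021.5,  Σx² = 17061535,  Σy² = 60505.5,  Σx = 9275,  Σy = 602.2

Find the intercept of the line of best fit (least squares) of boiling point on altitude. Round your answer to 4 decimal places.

107.6757

Sxx = Σx² − (Σx)²/n = 17061535 − 14337604.166667 = 2723930.833333
Sxy = Σxy − (Σx)(Σy)/n = 918021.5 − 930900.833333 = -12879.333333
b = Sxy/Sxx = -12879.333333/2723930.833333 = -0.004728
a = ȳ − b·x̄ = 100.366667 − (-0.004728)·1545.833333 = 107.675701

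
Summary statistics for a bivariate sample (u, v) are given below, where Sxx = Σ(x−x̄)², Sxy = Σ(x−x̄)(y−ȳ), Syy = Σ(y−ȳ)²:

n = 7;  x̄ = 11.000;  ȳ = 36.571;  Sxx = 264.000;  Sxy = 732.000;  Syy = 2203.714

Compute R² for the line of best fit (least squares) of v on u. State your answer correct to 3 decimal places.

0.921

R² = Sxy²/(Sxx·Syy) = (732)²/(264·2203.714) = 0.921007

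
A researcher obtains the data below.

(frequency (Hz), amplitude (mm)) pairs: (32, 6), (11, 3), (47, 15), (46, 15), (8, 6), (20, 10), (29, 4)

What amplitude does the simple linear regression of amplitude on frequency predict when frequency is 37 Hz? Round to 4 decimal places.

n = 7, Σx = 193, Σy = 59, Σxy = 1984, Σx² = 6775
Sxx = Σx² − (Σx)²/n = 6775 − 5321.285714 = 1453.714286
Sxy = Σxy − (Σx)(Σy)/n = 1984 − 1626.714286 = 357.285714
b = Sxy/Sxx = 357.285714/1453.714286 = 0.245774
a = ȳ − b·x̄ = 8.428571 − 0.245774·27.571429 = 1.652221
ŷ(37) = a + b·37 = 1.652221 + 0.245774·37 = 10.745873

10.7459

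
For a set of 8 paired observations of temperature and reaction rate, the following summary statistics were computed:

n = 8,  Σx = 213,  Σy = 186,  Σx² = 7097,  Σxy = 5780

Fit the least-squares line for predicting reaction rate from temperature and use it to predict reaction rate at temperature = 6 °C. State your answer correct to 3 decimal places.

Sxx = Σx² − (Σx)²/n = 7097 − 5671.125 = 1425.875
Sxy = Σxy − (Σx)(Σy)/n = 5780 − 4952.25 = 827.75
b = Sxy/Sxx = 827.75/1425.875 = 0.580521
a = ȳ − b·x̄ = 23.25 − 0.580521·26.625 = 7.793635
ŷ(6) = a + b·6 = 7.793635 + 0.580521·6 = 11.276760

11.277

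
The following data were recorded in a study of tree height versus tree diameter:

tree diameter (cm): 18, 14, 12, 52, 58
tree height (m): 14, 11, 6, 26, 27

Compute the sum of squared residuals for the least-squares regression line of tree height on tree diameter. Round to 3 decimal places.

17.879

n = 5, Σx = 154, Σy = 84, Σxy = 3396, Σx² = 6732, Σy² = 1758
Sxx = Σx² − (Σx)²/n = 6732 − 4743.2 = 1988.8
Sxy = Σxy − (Σx)(Σy)/n = 3396 − 2587.2 = 808.8
Syy = Σy² − (Σy)²/n = 1758 − 1411.2 = 346.8
b = Sxy/Sxx = 808.8/1988.8 = 0.406677
SSE = Syy − b·Sxy = 346.8 − 0.406677·808.8 = 17.879324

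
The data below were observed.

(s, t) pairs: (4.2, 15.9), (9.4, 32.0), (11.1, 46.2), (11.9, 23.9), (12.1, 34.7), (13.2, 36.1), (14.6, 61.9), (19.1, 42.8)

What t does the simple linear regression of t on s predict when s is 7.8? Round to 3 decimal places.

n = 8, Σx = 95.6, Σy = 293.5, Σxy = 3782.42, Σx² = 1269.44
Sxx = Σx² − (Σx)²/n = 1269.44 − 1142.42 = 127.02
Sxy = Σxy − (Σx)(Σy)/n = 3782.42 − 3507.325 = 275.095
b = Sxy/Sxx = 275.095/127.02 = 2.165761
a = ȳ − b·x̄ = 36.6875 − 2.165761·11.95 = 10.806652
ŷ(7.8) = a + b·7.8 = 10.806652 + 2.165761·7.8 = 27.699591

27.700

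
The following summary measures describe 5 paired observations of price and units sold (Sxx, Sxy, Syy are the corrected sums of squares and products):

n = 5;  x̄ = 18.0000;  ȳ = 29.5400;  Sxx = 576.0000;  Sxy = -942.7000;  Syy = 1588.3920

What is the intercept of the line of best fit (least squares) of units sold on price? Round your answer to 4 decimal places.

58.9994

b = Sxy/Sxx = -942.7/576 = -1.636632
a = ȳ − b·x̄ = 29.54 − (-1.636632)·18 = 58.999375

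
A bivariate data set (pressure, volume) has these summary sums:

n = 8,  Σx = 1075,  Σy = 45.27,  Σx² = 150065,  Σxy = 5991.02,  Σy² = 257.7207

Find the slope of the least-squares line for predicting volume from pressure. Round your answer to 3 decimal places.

-0.016

Sxx = Σx² − (Σx)²/n = 150065 − 144453.125 = 5611.875
Sxy = Σxy − (Σx)(Σy)/n = 5991.02 − 6083.15625 = -92.13625
b = Sxy/Sxx = -92.13625/5611.875 = -0.016418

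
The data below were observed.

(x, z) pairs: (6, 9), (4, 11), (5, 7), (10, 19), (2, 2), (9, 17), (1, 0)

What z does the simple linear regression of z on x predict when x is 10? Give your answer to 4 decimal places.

n = 7, Σx = 37, Σy = 65, Σxy = 480, Σx² = 263
Sxx = Σx² − (Σx)²/n = 263 − 195.571429 = 67.428571
Sxy = Σxy − (Σx)(Σy)/n = 480 − 343.571429 = 136.428571
b = Sxy/Sxx = 136.428571/67.428571 = 2.023305
a = ȳ − b·x̄ = 9.285714 − 2.023305·5.285714 = -1.408898
ŷ(10) = a + b·10 = -1.408898 + 2.023305·10 = 18.824153

18.8242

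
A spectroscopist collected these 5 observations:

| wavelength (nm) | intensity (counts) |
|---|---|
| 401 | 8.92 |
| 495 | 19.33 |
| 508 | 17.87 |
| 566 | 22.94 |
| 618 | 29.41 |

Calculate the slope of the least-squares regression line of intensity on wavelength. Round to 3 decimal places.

0.091

n = 5, Σx = 2588, Σy = 98.47, Σxy = 53382.65, Σx² = 1366170
Sxx = Σx² − (Σx)²/n = 1366170 − 1339548.8 = 26621.2
Sxy = Σxy − (Σx)(Σy)/n = 53382.65 − 50968.072 = 2414.578
b = Sxy/Sxx = 2414.578/26621.2 = 0.090701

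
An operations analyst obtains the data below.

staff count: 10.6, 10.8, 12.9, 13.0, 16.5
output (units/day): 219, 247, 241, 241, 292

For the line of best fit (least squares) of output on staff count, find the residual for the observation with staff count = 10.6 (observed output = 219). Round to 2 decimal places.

-7.33

n = 5, Σx = 63.8, Σy = 1240, Σxy = 16048.9, Σx² = 836.66
Sxx = Σx² − (Σx)²/n = 836.66 − 814.088 = 22.572
Sxy = Σxy − (Σx)(Σy)/n = 16048.9 − 15822.4 = 226.5
b = Sxy/Sxx = 226.5/22.572 = 10.034556
a = ȳ − b·x̄ = 248 − 10.034556·12.76 = 119.959064
ŷ(10.6) = 119.959064 + 10.034556·10.6 = 226.325359
residual = y − ŷ = 219 − 226.325359 = -7.325359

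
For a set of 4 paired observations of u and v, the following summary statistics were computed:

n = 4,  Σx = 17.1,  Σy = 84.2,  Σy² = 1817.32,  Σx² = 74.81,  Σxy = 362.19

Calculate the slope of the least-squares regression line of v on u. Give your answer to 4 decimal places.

Sxx = Σx² − (Σx)²/n = 74.81 − 73.1025 = 1.7075
Sxy = Σxy − (Σx)(Σy)/n = 362.19 − 359.955 = 2.235
b = Sxy/Sxx = 2.235/1.7075 = 1.308931

1.3089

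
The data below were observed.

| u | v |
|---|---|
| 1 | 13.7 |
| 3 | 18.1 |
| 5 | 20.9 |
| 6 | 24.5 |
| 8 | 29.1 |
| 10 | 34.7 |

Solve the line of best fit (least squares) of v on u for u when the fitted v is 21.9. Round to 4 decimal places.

n = 6, Σx = 33, Σy = 141, Σxy = 899.3, Σx² = 235
Sxx = Σx² − (Σx)²/n = 235 − 181.5 = 53.5
Sxy = Σxy − (Σx)(Σy)/n = 899.3 − 775.5 = 123.8
b = Sxy/Sxx = 123.8/53.5 = 2.314019
a = ȳ − b·x̄ = 23.5 − 2.314019·5.5 = 10.772897
Set a + b·x = 21.9: x = (21.9 − 10.772897) / 2.314019 = 4.808562

4.8086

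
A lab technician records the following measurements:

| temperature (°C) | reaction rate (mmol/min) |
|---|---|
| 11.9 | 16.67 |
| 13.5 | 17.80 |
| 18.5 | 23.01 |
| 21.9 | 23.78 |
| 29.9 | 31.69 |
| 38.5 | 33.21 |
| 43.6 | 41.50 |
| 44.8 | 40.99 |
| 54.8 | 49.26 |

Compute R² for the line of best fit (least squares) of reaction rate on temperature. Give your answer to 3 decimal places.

0.984

n = 9, Σx = 277.4, Σy = 277.91, Σxy = 9956.456, Σx² = 10433.02, Σy² = 9625.8153
Sxx = Σx² − (Σx)²/n = 10433.02 − 8550.084444 = 1882.935556
Sxy = Σxy − (Σx)(Σy)/n = 9956.456 − 8565.803778 = 1390.652222
Syy = Σy² − (Σy)²/n = 9625.8153 − 8581.552011 = 1044.263289
R² = Sxy²/(Sxx·Syy) = (1390.652222)²/(1882.935556·1044.263289) = 0.983539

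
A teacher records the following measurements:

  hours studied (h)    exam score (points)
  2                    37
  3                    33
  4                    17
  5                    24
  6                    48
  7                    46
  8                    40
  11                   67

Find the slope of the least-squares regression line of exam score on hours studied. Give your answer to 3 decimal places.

n = 8, Σx = 46, Σy = 312, Σxy = 2028, Σx² = 324
Sxx = Σx² − (Σx)²/n = 324 − 264.5 = 59.5
Sxy = Σxy − (Σx)(Σy)/n = 2028 − 1794 = 234
b = Sxy/Sxx = 234/59.5 = 3.932773

3.933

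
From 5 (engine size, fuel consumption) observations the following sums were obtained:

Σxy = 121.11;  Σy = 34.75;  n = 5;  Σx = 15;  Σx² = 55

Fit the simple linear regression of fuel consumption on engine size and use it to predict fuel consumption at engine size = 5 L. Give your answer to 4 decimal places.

Sxx = Σx² − (Σx)²/n = 55 − 45 = 10
Sxy = Σxy − (Σx)(Σy)/n = 121.11 − 104.25 = 16.86
b = Sxy/Sxx = 16.86/10 = 1.686
a = ȳ − b·x̄ = 6.95 − 1.686·3 = 1.892
ŷ(5) = a + b·5 = 1.892 + 1.686·5 = 10.322

10.3220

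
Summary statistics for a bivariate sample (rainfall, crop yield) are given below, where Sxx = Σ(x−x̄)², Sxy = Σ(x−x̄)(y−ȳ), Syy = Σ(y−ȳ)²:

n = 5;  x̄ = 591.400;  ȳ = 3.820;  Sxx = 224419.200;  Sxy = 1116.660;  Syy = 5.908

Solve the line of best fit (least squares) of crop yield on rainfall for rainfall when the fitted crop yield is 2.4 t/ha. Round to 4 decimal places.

b = Sxy/Sxx = 1116.66/224419.2 = 0.004976
a = ȳ − b·x̄ = 3.82 − 0.004976·591.4 = 0.877325
Set a + b·x = 2.4: x = (2.4 − 0.877325) / 0.004976 = 306.017463

306.0175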